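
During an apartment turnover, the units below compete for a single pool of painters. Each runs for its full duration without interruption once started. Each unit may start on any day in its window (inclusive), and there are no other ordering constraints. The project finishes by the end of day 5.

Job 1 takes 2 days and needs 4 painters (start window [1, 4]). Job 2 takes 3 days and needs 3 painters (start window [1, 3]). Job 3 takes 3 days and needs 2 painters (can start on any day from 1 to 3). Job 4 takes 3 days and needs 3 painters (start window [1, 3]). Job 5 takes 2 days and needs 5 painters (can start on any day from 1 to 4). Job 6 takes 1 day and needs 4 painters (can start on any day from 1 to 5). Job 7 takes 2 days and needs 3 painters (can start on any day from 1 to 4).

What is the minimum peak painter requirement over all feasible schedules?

11

Early-start (Job 1@1, Job 2@1, Job 3@1, Job 4@1, Job 5@1, Job 6@1, Job 7@1) gives peak 24: d1:24  d2:20  d3:8  d4:0  d5:0.
Shift Job 3→3, Job 5→4, Job 6→5, Job 7→3.
Schedule Job 1@1, Job 2@1, Job 3@3, Job 4@1, Job 5@4, Job 6@5, Job 7@3: d1:10  d2:10  d3:11  d4:10  d5:11 — peak 11.
Total painter-days = 52 over 5 days ⇒ peak ≥ ⌈52/5⌉ = 11, so 11 is optimal.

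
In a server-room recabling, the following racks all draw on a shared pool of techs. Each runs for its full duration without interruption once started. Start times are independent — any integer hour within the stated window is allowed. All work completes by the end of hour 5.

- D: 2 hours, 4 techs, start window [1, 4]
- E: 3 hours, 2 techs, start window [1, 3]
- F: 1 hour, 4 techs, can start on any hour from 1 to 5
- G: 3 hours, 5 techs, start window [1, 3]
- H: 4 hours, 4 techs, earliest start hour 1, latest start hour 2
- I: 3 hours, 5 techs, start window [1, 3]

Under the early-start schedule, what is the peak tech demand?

Early-start schedule: D@1, E@1, F@1, G@1, H@1, I@1.
Load per hour: hour 1: 24, hour 2: 20, hour 3: 16, hour 4: 4, hour 5: 0.
Peak is 24.

24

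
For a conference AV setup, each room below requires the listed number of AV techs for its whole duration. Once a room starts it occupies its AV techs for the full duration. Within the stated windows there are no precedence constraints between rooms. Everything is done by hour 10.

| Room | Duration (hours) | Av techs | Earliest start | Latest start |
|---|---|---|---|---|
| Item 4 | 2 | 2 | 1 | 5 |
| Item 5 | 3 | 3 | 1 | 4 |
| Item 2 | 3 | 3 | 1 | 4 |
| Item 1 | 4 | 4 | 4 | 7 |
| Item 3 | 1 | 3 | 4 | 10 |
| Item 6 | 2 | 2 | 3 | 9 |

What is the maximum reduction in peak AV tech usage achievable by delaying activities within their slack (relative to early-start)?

3

Early-start peak: h1:8  h2:8  h3:8  h4:9  h5:4  h6:4  h7:4  h8:0  h9:0  h10:0 ⇒ 9.
Leveled (Item 4@1, Item 5@1, Item 2@3, Item 1@6, Item 3@4, Item 6@5): h1:5  h2:5  h3:6  h4:6  h5:5  h6:6  h7:4  h8:4  h9:4  h10:0 ⇒ 6.
Reduction 9 − 6 = 3.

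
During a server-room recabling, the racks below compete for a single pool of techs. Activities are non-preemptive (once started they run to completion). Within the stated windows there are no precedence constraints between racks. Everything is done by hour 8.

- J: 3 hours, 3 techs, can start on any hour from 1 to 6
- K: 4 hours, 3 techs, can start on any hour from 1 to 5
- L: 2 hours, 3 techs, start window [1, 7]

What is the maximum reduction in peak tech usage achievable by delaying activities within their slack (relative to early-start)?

3

Early-start peak: h1:9  h2:9  h3:6  h4:3  h5:0  h6:0  h7:0  h8:0 ⇒ 9.
Leveled (J@1, K@1, L@4): h1:6  h2:6  h3:6  h4:6  h5:3  h6:0  h7:0  h8:0 ⇒ 6.
Reduction 9 − 6 = 3.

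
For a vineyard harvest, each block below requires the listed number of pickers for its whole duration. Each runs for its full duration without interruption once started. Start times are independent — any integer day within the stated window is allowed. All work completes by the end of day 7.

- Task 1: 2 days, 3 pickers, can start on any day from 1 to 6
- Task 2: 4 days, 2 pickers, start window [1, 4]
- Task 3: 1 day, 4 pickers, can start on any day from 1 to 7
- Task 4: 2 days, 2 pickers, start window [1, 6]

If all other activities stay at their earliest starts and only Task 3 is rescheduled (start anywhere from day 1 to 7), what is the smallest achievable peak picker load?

7

Task 3@1: d1:11  d2:7  d3:2  d4:2  d5:0  d6:0  d7:0 → peak 11
Task 3@2: d1:7  d2:11  d3:2  d4:2  d5:0  d6:0  d7:0 → peak 11
Task 3@3: d1:7  d2:7  d3:6  d4:2  d5:0  d6:0  d7:0 → peak 7
Task 3@4: d1:7  d2:7  d3:2  d4:6  d5:0  d6:0  d7:0 → peak 7
Task 3@5: d1:7  d2:7  d3:2  d4:2  d5:4  d6:0  d7:0 → peak 7
Task 3@6: d1:7  d2:7  d3:2  d4:2  d5:0  d6:4  d7:0 → peak 7
Task 3@7: d1:7  d2:7  d3:2  d4:2  d5:0  d6:0  d7:4 → peak 7
Best is Task 3@3, peak 7.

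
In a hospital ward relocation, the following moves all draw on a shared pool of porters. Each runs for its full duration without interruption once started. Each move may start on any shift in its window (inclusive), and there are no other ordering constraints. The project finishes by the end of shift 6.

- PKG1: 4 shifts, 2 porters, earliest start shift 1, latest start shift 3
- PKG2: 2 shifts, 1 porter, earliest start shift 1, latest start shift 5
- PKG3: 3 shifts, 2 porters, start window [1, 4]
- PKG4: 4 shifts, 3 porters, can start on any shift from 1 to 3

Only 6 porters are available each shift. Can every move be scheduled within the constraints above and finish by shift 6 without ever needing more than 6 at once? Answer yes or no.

The minimum achievable peak is 7; 6 < 7, so no feasible schedule stays within the cap.

no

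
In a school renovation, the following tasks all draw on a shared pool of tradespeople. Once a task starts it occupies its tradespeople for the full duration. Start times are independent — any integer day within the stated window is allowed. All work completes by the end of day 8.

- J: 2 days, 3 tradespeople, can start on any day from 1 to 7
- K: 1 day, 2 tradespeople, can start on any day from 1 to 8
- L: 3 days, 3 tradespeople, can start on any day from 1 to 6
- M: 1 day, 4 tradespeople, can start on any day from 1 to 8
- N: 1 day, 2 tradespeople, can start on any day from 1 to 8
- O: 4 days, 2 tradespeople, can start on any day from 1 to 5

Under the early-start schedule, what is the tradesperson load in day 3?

At early start, day 3 has: L, O.
Demand: 3 + 2 = 5.

5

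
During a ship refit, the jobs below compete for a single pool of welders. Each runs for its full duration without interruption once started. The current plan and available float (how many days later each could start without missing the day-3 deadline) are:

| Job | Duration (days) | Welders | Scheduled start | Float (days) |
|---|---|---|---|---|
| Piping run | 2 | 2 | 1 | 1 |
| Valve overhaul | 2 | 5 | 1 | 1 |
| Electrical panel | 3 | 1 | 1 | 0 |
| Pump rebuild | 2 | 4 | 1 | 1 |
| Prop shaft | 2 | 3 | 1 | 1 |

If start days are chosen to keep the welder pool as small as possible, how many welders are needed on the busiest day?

15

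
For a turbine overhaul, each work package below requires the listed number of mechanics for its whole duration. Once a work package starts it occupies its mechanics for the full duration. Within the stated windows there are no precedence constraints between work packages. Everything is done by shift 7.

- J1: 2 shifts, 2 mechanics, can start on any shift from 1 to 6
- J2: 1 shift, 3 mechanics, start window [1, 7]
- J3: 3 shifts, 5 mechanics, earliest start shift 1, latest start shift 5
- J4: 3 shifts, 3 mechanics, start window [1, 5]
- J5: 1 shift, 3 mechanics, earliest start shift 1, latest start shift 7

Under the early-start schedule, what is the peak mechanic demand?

Early-start schedule: J1@1, J2@1, J3@1, J4@1, J5@1.
Load per shift: shift 1: 16, shift 2: 10, shift 3: 8, shift 4: 0, shift 5: 0, shift 6: 0, shift 7: 0.
Peak is 16.

16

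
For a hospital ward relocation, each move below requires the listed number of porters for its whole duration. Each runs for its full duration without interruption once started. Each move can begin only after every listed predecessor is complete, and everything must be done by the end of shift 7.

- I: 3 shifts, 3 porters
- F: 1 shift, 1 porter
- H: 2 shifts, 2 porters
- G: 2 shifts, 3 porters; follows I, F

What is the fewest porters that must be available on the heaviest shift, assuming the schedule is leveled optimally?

3

Early-start (I@1, F@1, H@1, G@4) gives peak 6: s1:6  s2:5  s3:3  s4:3  s5:3  s6:0  s7:0.
Shift F→4, H→4, G→6.
Schedule I@1, F@4, H@4, G@6: s1:3  s2:3  s3:3  s4:3  s5:2  s6:3  s7:3 — peak 3.
Total porter-shifts = 20 over 7 shifts ⇒ peak ≥ ⌈20/7⌉ = 3, so 3 is optimal.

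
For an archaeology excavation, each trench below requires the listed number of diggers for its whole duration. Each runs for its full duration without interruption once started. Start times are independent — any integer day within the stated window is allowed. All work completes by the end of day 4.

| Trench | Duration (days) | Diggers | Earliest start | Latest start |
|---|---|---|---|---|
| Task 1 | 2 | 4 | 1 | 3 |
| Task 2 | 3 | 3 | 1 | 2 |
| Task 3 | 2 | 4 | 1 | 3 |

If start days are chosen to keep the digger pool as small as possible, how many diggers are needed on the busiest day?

7

Early-start (Task 1@1, Task 2@1, Task 3@1) gives peak 11: d1:11  d2:11  d3:3  d4:0.
Shift Task 3→3.
Schedule Task 1@1, Task 2@1, Task 3@3: d1:7  d2:7  d3:7  d4:4 — peak 7.
Total digger-days = 25 over 4 days ⇒ peak ≥ ⌈25/4⌉ = 7, so 7 is optimal.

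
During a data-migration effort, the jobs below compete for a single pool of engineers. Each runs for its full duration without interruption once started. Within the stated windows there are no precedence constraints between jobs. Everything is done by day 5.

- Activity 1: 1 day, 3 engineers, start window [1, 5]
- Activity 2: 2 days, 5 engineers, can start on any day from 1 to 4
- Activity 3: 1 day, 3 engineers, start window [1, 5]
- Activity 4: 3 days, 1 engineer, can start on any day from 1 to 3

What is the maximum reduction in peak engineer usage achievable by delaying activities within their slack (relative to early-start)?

Early-start peak: d1:12  d2:6  d3:1  d4:0  d5:0 ⇒ 12.
Leveled (Activity 1@1, Activity 2@4, Activity 3@2, Activity 4@1): d1:4  d2:4  d3:1  d4:5  d5:5 ⇒ 5.
Reduction 12 − 5 = 7.

7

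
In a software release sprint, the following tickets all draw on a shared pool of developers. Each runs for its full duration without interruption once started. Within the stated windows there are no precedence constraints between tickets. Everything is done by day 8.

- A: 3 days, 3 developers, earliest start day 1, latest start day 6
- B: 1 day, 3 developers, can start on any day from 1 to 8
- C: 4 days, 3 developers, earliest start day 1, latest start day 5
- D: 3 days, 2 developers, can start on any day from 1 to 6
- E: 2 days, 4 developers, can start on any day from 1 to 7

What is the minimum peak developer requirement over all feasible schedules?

6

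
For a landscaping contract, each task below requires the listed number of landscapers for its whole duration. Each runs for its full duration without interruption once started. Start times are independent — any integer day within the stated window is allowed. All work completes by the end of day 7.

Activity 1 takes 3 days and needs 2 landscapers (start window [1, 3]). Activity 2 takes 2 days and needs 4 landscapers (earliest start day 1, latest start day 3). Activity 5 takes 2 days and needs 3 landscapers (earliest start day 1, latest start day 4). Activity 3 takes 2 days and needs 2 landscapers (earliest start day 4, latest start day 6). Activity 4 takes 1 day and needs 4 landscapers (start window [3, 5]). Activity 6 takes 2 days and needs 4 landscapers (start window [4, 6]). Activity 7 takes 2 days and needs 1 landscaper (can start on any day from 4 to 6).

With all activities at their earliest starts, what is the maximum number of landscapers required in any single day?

Early-start schedule: Activity 1@1, Activity 2@1, Activity 5@1, Activity 3@4, Activity 4@3, Activity 6@4, Activity 7@4.
Load per day: day 1: 9, day 2: 9, day 3: 6, day 4: 7, day 5: 7, day 6: 0, day 7: 0.
Peak is 9.

9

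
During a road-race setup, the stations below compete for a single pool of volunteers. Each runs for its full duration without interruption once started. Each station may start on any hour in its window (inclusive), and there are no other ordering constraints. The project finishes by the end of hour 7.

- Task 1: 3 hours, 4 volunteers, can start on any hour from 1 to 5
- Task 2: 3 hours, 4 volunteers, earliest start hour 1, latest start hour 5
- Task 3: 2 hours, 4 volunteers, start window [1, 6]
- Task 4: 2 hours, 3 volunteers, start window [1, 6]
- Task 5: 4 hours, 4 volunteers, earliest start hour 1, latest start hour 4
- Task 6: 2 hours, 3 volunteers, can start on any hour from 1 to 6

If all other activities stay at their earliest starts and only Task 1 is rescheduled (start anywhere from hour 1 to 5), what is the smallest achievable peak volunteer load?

Task 1@1: h1:22  h2:22  h3:12  h4:4  h5:0  h6:0  h7:0 → peak 22
Task 1@2: h1:18  h2:22  h3:12  h4:8  h5:0  h6:0  h7:0 → peak 22
Task 1@3: h1:18  h2:18  h3:12  h4:8  h5:4  h6:0  h7:0 → peak 18
Task 1@4: h1:18  h2:18  h3:8  h4:8  h5:4  h6:4  h7:0 → peak 18
Task 1@5: h1:18  h2:18  h3:8  h4:4  h5:4  h6:4  h7:4 → peak 18
Best is Task 1@3, peak 18.

18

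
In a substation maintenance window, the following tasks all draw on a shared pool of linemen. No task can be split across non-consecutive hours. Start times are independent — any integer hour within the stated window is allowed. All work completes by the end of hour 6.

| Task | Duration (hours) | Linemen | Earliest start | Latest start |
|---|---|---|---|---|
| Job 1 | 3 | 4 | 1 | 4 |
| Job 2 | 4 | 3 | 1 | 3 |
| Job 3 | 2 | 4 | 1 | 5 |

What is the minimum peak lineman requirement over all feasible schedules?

7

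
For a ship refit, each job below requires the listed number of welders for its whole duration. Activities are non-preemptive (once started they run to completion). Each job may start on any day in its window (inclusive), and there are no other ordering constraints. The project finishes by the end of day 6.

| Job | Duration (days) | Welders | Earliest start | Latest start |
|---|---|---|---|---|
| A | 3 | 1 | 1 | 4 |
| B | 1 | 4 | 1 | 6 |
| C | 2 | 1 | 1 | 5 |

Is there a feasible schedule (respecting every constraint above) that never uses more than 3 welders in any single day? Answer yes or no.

The minimum achievable peak is 4; 3 < 4, so no feasible schedule stays within the cap.

no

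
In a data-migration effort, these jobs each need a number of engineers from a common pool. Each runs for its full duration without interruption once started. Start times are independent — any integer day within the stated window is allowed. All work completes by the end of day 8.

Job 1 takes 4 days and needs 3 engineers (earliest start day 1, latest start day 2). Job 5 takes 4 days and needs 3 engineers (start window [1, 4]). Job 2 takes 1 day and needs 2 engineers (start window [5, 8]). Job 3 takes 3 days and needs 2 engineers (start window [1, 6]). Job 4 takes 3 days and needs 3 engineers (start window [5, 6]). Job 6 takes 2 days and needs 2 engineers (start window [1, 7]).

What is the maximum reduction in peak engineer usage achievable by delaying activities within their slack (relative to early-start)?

3

Early-start peak: d1:10  d2:10  d3:8  d4:6  d5:5  d6:3  d7:3  d8:0 ⇒ 10.
Leveled (Job 1@1, Job 5@1, Job 2@5, Job 3@5, Job 4@5, Job 6@6): d1:6  d2:6  d3:6  d4:6  d5:7  d6:7  d7:7  d8:0 ⇒ 7.
Reduction 10 − 7 = 3.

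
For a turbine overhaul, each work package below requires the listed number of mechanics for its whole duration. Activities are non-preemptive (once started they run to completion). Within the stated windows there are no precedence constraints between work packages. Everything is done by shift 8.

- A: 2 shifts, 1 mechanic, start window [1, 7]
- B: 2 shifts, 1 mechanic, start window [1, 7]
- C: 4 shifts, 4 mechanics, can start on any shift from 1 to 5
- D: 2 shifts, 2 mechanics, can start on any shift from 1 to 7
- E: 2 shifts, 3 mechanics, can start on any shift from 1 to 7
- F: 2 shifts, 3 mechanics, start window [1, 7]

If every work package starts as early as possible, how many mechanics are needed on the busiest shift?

14

Early-start schedule: A@1, B@1, C@1, D@1, E@1, F@1.
Load per shift: shift 1: 14, shift 2: 14, shift 3: 4, shift 4: 4, shift 5: 0, shift 6: 0, shift 7: 0, shift 8: 0.
Peak is 14.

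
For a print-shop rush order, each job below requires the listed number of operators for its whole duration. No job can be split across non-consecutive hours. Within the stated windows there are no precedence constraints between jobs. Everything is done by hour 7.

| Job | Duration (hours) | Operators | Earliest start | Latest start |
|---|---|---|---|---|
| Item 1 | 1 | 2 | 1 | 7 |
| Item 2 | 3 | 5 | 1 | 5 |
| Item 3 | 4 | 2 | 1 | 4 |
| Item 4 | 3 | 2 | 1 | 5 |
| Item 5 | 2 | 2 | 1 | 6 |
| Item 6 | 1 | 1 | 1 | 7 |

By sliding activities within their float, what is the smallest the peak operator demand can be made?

Early-start (Item 1@1, Item 2@1, Item 3@1, Item 4@1, Item 5@1, Item 6@1) gives peak 14: h1:14  h2:11  h3:9  h4:2  h5:0  h6:0  h7:0.
Shift Item 2→5, Item 5→2, Item 6→4.
Schedule Item 1@1, Item 2@5, Item 3@1, Item 4@1, Item 5@2, Item 6@4: h1:6  h2:6  h3:6  h4:3  h5:5  h6:5  h7:5 — peak 6.
Total operator-hours = 36 over 7 hours ⇒ peak ≥ ⌈36/7⌉ = 6, so 6 is optimal.

6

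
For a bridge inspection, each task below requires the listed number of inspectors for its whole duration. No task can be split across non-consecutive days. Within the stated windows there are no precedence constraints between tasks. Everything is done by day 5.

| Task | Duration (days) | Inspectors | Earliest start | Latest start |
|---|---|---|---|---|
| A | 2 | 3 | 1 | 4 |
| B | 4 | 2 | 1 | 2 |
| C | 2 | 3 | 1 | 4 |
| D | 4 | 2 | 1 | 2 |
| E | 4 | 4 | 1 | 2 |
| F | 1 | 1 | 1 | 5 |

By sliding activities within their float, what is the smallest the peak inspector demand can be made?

11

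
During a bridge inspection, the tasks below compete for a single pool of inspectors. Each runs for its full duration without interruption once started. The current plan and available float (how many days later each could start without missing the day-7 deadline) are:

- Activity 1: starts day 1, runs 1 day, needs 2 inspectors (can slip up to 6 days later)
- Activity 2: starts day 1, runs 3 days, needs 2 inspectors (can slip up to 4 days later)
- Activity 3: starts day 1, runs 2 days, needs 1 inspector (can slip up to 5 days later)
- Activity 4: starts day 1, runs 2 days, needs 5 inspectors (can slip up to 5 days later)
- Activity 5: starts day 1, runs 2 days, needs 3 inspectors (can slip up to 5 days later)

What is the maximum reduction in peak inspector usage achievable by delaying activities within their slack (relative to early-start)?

Early-start peak: d1:13  d2:11  d3:2  d4:0  d5:0  d6:0  d7:0 ⇒ 13.
Leveled (Activity 1@1, Activity 2@1, Activity 3@1, Activity 4@4, Activity 5@6): d1:5  d2:3  d3:2  d4:5  d5:5  d6:3  d7:3 ⇒ 5.
Reduction 13 − 5 = 8.

8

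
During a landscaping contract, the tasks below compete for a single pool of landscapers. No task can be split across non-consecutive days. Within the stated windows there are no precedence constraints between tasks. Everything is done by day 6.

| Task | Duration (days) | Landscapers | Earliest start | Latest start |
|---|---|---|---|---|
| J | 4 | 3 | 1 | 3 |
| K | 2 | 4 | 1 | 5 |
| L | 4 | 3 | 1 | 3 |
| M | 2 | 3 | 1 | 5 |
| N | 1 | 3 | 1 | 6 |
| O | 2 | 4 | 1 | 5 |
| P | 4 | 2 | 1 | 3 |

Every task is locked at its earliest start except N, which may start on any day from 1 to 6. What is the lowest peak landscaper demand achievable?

19

N@1: d1:22  d2:19  d3:8  d4:8  d5:0  d6:0 → peak 22
N@2: d1:19  d2:22  d3:8  d4:8  d5:0  d6:0 → peak 22
N@3: d1:19  d2:19  d3:11  d4:8  d5:0  d6:0 → peak 19
N@4: d1:19  d2:19  d3:8  d4:11  d5:0  d6:0 → peak 19
N@5: d1:19  d2:19  d3:8  d4:8  d5:3  d6:0 → peak 19
N@6: d1:19  d2:19  d3:8  d4:8  d5:0  d6:3 → peak 19
Best is N@3, peak 19.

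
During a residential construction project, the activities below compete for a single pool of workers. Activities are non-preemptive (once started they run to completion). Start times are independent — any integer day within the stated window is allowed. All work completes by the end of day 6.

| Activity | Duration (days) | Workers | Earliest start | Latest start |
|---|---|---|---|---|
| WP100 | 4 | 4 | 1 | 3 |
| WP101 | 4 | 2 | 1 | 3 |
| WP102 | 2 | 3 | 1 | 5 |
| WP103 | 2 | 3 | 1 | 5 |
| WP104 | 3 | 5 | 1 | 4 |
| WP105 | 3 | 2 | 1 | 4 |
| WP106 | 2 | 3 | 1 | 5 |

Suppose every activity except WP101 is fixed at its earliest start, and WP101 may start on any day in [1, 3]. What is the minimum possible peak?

WP101@1: d1:22  d2:22  d3:13  d4:6  d5:0  d6:0 → peak 22
WP101@2: d1:20  d2:22  d3:13  d4:6  d5:2  d6:0 → peak 22
WP101@3: d1:20  d2:20  d3:13  d4:6  d5:2  d6:2 → peak 20
Best is WP101@3, peak 20.

20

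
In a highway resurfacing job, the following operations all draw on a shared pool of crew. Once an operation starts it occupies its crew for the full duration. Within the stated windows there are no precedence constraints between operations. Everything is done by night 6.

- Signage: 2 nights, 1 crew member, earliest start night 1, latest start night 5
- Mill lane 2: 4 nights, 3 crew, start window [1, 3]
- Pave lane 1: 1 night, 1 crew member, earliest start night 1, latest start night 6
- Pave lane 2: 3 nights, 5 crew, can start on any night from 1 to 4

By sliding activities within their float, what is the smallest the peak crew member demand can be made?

8

Early-start (Signage@1, Mill lane 2@1, Pave lane 1@1, Pave lane 2@1) gives peak 10: n1:10  n2:9  n3:8  n4:3  n5:0  n6:0.
Shift Pave lane 2→3.
Schedule Signage@1, Mill lane 2@1, Pave lane 1@1, Pave lane 2@3: n1:5  n2:4  n3:8  n4:8  n5:5  n6:0 — peak 8.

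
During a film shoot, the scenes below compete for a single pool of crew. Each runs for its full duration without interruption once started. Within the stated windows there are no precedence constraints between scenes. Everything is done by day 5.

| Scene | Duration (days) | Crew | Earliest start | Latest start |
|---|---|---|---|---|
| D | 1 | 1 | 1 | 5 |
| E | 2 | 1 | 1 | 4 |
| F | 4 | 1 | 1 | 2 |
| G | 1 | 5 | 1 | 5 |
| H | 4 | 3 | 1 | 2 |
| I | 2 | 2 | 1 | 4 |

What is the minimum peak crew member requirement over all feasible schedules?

6

Early-start (D@1, E@1, F@1, G@1, H@1, I@1) gives peak 13: d1:13  d2:7  d3:4  d4:4  d5:0.
Shift G→5, I→3.
Schedule D@1, E@1, F@1, G@5, H@1, I@3: d1:6  d2:5  d3:6  d4:6  d5:5 — peak 6.
Total crew member-days = 28 over 5 days ⇒ peak ≥ ⌈28/5⌉ = 6, so 6 is optimal.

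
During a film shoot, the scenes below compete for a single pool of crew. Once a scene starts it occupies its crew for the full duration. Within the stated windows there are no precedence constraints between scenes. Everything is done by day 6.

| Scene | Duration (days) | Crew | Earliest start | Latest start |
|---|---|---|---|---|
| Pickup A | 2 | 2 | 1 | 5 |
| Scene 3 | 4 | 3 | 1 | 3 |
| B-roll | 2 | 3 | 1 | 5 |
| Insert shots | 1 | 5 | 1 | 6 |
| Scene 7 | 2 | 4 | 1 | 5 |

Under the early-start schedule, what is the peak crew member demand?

Early-start schedule: Pickup A@1, Scene 3@1, B-roll@1, Insert shots@1, Scene 7@1.
Load per day: day 1: 17, day 2: 12, day 3: 3, day 4: 3, day 5: 0, day 6: 0.
Peak is 17.

17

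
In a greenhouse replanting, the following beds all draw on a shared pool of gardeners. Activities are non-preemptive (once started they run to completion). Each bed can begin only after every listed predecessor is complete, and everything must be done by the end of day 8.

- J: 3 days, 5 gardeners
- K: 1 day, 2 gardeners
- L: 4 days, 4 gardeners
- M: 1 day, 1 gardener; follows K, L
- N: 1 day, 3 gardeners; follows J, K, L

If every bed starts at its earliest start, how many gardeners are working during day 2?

At early start, day 2 has: J, L.
Demand: 5 + 4 = 9.

9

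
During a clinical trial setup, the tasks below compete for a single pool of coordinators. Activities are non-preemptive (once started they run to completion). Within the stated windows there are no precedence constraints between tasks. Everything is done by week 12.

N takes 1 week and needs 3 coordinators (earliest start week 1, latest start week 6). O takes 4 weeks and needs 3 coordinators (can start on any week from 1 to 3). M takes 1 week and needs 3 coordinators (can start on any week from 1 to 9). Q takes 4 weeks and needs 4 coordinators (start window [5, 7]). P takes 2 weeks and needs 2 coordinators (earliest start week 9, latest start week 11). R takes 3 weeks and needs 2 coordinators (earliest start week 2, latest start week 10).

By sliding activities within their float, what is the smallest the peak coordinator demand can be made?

Early-start (N@1, O@1, M@1, Q@5, P@9, R@2) gives peak 9: w1:9  w2:5  w3:5  w4:5  w5:4  w6:4  w7:4  w8:4  w9:2  w10:2  w11:0  w12:0.
Shift O→2, M→6, Q→7, P→11.
Schedule N@1, O@2, M@6, Q@7, P@11, R@2: w1:3  w2:5  w3:5  w4:5  w5:3  w6:3  w7:4  w8:4  w9:4  w10:4  w11:2  w12:2 — peak 5.

5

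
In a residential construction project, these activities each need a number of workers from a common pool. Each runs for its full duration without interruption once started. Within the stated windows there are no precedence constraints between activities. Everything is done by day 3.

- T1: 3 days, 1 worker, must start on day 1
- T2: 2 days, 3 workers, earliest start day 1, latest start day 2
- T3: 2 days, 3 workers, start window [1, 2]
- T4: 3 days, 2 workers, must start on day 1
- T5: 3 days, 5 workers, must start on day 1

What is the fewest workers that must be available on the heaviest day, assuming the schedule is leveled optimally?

14

Schedule T1@1, T2@1, T3@1, T4@1, T5@1: d1:14  d2:14  d3:8 — peak 14.
No arrangement of the 4 feasible schedules does better.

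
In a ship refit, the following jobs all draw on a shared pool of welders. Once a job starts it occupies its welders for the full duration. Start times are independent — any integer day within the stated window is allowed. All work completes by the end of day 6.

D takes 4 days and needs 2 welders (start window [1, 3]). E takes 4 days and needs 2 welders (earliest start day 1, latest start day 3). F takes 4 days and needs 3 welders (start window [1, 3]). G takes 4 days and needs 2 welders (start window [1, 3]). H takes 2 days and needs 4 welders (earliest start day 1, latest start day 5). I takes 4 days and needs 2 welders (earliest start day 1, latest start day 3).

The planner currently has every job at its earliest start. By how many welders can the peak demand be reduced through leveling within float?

4

Early-start peak: d1:15  d2:15  d3:11  d4:11  d5:0  d6:0 ⇒ 15.
Leveled (D@1, E@1, F@1, G@1, H@5, I@1): d1:11  d2:11  d3:11  d4:11  d5:4  d6:4 ⇒ 11.
Reduction 15 − 11 = 4.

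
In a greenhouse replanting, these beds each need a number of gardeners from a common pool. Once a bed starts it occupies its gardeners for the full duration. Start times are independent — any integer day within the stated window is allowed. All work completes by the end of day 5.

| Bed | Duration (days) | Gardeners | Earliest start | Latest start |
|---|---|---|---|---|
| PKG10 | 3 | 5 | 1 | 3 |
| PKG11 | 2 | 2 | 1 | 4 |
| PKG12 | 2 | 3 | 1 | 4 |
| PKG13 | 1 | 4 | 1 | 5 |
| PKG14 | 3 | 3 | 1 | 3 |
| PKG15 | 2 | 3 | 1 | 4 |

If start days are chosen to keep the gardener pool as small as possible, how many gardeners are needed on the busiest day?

Early-start (PKG10@1, PKG11@1, PKG12@1, PKG13@1, PKG14@1, PKG15@1) gives peak 20: d1:20  d2:16  d3:8  d4:0  d5:0.
Shift PKG13→4, PKG14→3, PKG15→4.
Schedule PKG10@1, PKG11@1, PKG12@1, PKG13@4, PKG14@3, PKG15@4: d1:10  d2:10  d3:8  d4:10  d5:6 — peak 10.

10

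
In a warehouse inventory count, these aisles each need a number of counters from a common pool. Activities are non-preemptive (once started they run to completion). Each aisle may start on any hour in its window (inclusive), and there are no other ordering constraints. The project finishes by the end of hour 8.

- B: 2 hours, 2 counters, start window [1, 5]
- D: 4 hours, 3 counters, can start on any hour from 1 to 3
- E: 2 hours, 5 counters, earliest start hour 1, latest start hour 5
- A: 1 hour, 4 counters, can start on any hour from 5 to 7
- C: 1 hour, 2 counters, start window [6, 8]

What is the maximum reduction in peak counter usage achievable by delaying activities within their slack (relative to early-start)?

5

Early-start peak: h1:10  h2:10  h3:3  h4:3  h5:4  h6:2  h7:0  h8:0 ⇒ 10.
Leveled (B@1, D@1, E@5, A@7, C@8): h1:5  h2:5  h3:3  h4:3  h5:5  h6:5  h7:4  h8:2 ⇒ 5.
Reduction 10 − 5 = 5.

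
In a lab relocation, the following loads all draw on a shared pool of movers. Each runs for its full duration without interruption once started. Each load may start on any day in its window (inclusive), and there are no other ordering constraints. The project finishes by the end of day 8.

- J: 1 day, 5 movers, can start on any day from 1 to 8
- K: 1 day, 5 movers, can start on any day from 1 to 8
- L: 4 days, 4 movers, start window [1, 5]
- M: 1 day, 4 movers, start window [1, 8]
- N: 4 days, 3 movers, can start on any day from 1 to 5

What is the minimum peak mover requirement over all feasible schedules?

Early-start (J@1, K@1, L@1, M@1, N@1) gives peak 21: d1:21  d2:7  d3:7  d4:7  d5:0  d6:0  d7:0  d8:0.
Shift K→2, L→3, M→7, N→3.
Schedule J@1, K@2, L@3, M@7, N@3: d1:5  d2:5  d3:7  d4:7  d5:7  d6:7  d7:4  d8:0 — peak 7.

7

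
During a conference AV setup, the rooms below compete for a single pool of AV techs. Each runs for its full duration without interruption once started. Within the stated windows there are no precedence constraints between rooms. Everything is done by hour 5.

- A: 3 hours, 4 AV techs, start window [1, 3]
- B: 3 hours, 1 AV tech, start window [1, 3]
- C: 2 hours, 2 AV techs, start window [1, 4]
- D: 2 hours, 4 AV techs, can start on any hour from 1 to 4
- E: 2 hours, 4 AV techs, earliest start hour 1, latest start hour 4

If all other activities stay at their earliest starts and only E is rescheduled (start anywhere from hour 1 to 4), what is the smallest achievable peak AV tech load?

E@1: h1:15  h2:15  h3:5  h4:0  h5:0 → peak 15
E@2: h1:11  h2:15  h3:9  h4:0  h5:0 → peak 15
E@3: h1:11  h2:11  h3:9  h4:4  h5:0 → peak 11
E@4: h1:11  h2:11  h3:5  h4:4  h5:4 → peak 11
Best is E@3, peak 11.

11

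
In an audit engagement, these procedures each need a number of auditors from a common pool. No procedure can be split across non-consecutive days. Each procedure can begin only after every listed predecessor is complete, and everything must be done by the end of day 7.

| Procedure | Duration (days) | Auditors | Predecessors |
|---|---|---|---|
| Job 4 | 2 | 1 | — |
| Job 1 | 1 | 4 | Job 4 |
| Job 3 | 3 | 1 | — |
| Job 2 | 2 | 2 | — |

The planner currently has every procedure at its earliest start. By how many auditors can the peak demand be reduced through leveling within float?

1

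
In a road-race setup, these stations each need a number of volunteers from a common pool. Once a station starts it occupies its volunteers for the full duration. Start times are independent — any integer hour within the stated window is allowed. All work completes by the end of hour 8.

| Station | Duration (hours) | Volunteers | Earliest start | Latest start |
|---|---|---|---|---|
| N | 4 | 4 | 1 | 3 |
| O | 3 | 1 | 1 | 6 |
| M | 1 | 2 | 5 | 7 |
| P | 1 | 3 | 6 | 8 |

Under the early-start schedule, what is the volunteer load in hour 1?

At early start, hour 1 has: N, O.
Demand: 4 + 1 = 5.

5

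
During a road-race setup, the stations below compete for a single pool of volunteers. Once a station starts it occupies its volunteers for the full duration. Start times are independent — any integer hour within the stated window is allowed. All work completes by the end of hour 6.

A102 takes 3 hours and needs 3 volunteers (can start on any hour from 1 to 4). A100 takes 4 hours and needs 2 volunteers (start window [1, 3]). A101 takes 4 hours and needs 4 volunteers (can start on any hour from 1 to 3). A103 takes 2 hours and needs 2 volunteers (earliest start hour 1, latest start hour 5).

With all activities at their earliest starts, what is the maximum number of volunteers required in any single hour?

Early-start schedule: A102@1, A100@1, A101@1, A103@1.
Load per hour: hour 1: 11, hour 2: 11, hour 3: 9, hour 4: 6, hour 5: 0, hour 6: 0.
Peak is 11.

11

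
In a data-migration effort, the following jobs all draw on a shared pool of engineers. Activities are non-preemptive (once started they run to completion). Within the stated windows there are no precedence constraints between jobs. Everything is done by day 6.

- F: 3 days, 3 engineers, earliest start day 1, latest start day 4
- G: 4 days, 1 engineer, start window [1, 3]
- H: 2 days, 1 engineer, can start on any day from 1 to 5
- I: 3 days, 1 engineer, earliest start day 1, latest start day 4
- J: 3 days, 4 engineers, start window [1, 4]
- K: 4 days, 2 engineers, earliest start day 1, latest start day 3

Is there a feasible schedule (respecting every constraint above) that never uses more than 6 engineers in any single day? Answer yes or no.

no

Total engineer-days = 38; over 6 days the average is 38/6 > 6, so some day must exceed 6.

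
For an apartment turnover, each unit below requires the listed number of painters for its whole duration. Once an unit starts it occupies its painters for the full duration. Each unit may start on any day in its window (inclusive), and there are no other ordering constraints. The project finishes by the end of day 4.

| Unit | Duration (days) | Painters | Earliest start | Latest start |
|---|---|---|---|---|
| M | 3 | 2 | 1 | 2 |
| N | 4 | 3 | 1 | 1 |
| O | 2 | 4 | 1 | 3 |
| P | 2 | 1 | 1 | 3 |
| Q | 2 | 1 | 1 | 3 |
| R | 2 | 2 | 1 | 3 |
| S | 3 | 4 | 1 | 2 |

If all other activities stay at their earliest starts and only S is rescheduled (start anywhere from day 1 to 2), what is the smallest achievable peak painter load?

17

S@1: d1:17  d2:17  d3:9  d4:3 → peak 17
S@2: d1:13  d2:17  d3:9  d4:7 → peak 17
Best is S@1, peak 17.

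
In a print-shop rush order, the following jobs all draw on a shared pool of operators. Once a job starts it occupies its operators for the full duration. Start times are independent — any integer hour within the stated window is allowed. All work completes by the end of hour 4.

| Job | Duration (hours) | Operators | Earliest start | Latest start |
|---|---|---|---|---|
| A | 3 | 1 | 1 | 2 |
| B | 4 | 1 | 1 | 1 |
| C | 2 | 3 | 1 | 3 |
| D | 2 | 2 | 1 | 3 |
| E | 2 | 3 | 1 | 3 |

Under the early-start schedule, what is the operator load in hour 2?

At early start, hour 2 has: A, B, C, D, E.
Demand: 1 + 1 + 3 + 2 + 3 = 10.

10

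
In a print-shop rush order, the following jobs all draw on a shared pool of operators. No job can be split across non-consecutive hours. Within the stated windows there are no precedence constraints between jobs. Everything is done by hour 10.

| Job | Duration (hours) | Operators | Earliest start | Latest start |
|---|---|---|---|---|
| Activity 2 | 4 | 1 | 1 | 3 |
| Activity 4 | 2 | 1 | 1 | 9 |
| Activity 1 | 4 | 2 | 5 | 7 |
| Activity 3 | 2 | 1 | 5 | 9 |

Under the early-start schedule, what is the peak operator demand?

3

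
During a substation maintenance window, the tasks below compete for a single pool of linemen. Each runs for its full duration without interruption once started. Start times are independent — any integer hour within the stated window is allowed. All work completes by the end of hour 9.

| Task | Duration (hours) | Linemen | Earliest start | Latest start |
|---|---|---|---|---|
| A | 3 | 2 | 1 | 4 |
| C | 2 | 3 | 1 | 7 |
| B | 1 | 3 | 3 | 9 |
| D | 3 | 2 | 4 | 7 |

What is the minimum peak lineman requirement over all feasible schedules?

3

Early-start (A@1, C@1, B@3, D@4) gives peak 5: h1:5  h2:5  h3:5  h4:2  h5:2  h6:2  h7:0  h8:0  h9:0.
Shift C→4, B→6, D→7.
Schedule A@1, C@4, B@6, D@7: h1:2  h2:2  h3:2  h4:3  h5:3  h6:3  h7:2  h8:2  h9:2 — peak 3.
Total lineman-hours = 21 over 9 hours ⇒ peak ≥ ⌈21/9⌉ = 3, so 3 is optimal.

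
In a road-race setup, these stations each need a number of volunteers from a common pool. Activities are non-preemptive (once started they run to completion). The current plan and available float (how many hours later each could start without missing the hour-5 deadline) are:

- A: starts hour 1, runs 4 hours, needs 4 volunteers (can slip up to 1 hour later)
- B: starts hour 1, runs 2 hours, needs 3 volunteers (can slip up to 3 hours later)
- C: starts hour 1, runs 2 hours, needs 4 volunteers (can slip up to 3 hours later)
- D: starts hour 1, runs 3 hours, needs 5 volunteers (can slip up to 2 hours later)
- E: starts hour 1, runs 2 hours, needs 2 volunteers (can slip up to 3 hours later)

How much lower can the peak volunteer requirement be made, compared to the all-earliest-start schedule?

7

Early-start peak: h1:18  h2:18  h3:9  h4:4  h5:0 ⇒ 18.
Leveled (A@1, B@1, C@1, D@3, E@3): h1:11  h2:11  h3:11  h4:11  h5:5 ⇒ 11.
Reduction 18 − 11 = 7.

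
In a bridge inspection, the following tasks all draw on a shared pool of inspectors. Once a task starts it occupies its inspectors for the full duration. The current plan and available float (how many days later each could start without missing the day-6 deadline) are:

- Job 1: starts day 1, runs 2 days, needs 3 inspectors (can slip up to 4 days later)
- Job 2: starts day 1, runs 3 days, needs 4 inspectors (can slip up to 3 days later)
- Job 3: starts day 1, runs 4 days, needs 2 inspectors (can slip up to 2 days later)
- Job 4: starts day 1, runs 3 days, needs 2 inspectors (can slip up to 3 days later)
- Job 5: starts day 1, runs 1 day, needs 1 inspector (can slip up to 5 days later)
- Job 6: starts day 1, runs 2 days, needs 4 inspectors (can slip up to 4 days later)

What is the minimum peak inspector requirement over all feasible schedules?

Early-start (Job 1@1, Job 2@1, Job 3@1, Job 4@1, Job 5@1, Job 6@1) gives peak 16: d1:16  d2:15  d3:8  d4:2  d5:0  d6:0.
Shift Job 3→3, Job 4→3, Job 6→4.
Schedule Job 1@1, Job 2@1, Job 3@3, Job 4@3, Job 5@1, Job 6@4: d1:8  d2:7  d3:8  d4:8  d5:8  d6:2 — peak 8.

8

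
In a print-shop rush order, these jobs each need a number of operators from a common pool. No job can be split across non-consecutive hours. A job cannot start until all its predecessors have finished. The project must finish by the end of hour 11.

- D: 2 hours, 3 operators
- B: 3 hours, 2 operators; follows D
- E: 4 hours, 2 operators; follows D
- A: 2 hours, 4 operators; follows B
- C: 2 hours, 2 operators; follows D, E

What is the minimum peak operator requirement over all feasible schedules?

4

Early-start (D@1, B@3, E@3, A@6, C@7) gives peak 6: h1:3  h2:3  h3:4  h4:4  h5:4  h6:6  h7:6  h8:2  h9:0  h10:0  h11:0.
Shift A→7, C→9.
Schedule D@1, B@3, E@3, A@7, C@9: h1:3  h2:3  h3:4  h4:4  h5:4  h6:2  h7:4  h8:4  h9:2  h10:2  h11:0 — peak 4.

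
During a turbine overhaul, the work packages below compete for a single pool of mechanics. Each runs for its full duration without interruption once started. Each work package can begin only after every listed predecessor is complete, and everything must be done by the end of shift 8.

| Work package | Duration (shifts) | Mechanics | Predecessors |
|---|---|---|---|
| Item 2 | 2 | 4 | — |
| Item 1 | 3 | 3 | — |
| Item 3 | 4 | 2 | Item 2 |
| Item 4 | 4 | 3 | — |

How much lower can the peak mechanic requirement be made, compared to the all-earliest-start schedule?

3

Early-start peak: s1:10  s2:10  s3:8  s4:5  s5:2  s6:2  s7:0  s8:0 ⇒ 10.
Leveled (Item 2@1, Item 1@1, Item 3@3, Item 4@4): s1:7  s2:7  s3:5  s4:5  s5:5  s6:5  s7:3  s8:0 ⇒ 7.
Reduction 10 − 7 = 3.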